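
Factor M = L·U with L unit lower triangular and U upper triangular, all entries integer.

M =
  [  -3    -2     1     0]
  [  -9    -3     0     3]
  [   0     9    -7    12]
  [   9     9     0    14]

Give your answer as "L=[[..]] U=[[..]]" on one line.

  R1 -= 3·R0 → [0,3,-3,3]
  R2 -= 0·R0 → [0,9,-7,12]
  R3 -= -3·R0 → [0,3,3,14]
  R2 -= 3·R1 → [0,0,2,3]
  R3 -= 1·R1 → [0,0,6,11]
  R3 -= 3·R2 → [0,0,0,2]

L=[[1,0,0,0],[3,1,0,0],[0,3,1,0],[-3,1,3,1]] U=[[-3,-2,1,0],[0,3,-3,3],[0,0,2,3],[0,0,0,2]]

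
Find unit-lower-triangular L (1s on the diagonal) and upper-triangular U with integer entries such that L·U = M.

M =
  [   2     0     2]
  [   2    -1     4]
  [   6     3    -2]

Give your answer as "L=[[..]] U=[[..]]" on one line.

  row1 -= 1·row0 → [0,-1,2]
  row2 -= 3·row0 → [0,3,-8]
  row2 -= -3·row1 → [0,0,-2]

L=[[1,0,0],[1,1,0],[3,-3,1]] U=[[2,0,2],[0,-1,2],[0,0,-2]]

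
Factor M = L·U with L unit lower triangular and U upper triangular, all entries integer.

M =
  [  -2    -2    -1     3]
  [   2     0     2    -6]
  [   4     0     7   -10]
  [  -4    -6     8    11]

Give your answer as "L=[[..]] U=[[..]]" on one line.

L=[[1,0,0,0],[-1,1,0,0],[-2,2,1,0],[2,1,3,1]] U=[[-2,-2,-1,3],[0,-2,1,-3],[0,0,3,2],[0,0,0,2]]

  row1 -= -1·row0 → [0,-2,1,-3]
  row2 -= -2·row0 → [0,-4,5,-4]
  row3 -= 2·row0 → [0,-2,10,5]
  row2 -= 2·row1 → [0,0,3,2]
  row3 -= 1·row1 → [0,0,9,8]
  row3 -= 3·row2 → [0,0,0,2]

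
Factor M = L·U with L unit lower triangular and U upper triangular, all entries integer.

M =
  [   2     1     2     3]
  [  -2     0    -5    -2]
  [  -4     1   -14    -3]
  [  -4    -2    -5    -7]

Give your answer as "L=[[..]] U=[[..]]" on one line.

L=[[1,0,0,0],[-1,1,0,0],[-2,3,1,0],[-2,0,1,1]] U=[[2,1,2,3],[0,1,-3,1],[0,0,-1,0],[0,0,0,-1]]

  r1 -= -1·r0 → [0,1,-3,1]
  r2 -= -2·r0 → [0,3,-10,3]
  r3 -= -2·r0 → [0,0,-1,-1]
  r2 -= 3·r1 → [0,0,-1,0]
  r3 -= 0·r1 → [0,0,-1,-1]
  r3 -= 1·r2 → [0,0,0,-1]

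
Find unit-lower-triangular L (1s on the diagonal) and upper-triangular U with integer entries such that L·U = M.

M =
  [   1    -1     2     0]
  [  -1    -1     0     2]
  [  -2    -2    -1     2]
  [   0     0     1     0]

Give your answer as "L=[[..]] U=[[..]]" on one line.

  row1 -= -1·row0 → [0,-2,2,2]
  row2 -= -2·row0 → [0,-4,3,2]
  row3 -= 0·row0 → [0,0,1,0]
  row2 -= 2·row1 → [0,0,-1,-2]
  row3 -= 0·row1 → [0,0,1,0]
  row3 -= -1·row2 → [0,0,0,-2]

L=[[1,0,0,0],[-1,1,0,0],[-2,2,1,0],[0,0,-1,1]] U=[[1,-1,2,0],[0,-2,2,2],[0,0,-1,-2],[0,0,0,-2]]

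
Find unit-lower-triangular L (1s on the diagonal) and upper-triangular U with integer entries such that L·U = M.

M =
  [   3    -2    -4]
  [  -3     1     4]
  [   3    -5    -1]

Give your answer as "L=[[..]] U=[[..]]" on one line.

L=[[1,0,0],[-1,1,0],[1,3,1]] U=[[3,-2,-4],[0,-1,0],[0,0,3]]

  r1 -= -1·r0 → [0,-1,0]
  r2 -= 1·r0 → [0,-3,3]
  r2 -= 3·r1 → [0,0,3]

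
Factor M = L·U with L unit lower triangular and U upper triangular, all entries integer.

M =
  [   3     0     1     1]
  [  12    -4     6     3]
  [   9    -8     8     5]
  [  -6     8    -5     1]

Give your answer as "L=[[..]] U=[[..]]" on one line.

  R1 -= 4·R0 → [0,-4,2,-1]
  R2 -= 3·R0 → [0,-8,5,2]
  R3 -= -2·R0 → [0,8,-3,3]
  R2 -= 2·R1 → [0,0,1,4]
  R3 -= -2·R1 → [0,0,1,1]
  R3 -= 1·R2 → [0,0,0,-3]

L=[[1,0,0,0],[4,1,0,0],[3,2,1,0],[-2,-2,1,1]] U=[[3,0,1,1],[0,-4,2,-1],[0,0,1,4],[0,0,0,-3]]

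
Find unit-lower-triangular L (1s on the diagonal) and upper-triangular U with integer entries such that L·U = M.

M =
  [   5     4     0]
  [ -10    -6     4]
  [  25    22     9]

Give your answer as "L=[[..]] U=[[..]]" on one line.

  R1 -= -2·R0 → [0,2,4]
  R2 -= 5·R0 → [0,2,9]
  R2 -= 1·R1 → [0,0,5]

L=[[1,0,0],[-2,1,0],[5,1,1]] U=[[5,4,0],[0,2,4],[0,0,5]]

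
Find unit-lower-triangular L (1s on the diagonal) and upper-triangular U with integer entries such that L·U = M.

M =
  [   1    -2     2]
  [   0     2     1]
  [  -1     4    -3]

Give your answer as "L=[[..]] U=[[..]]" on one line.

L=[[1,0,0],[0,1,0],[-1,1,1]] U=[[1,-2,2],[0,2,1],[0,0,-2]]

  r1 -= 0·r0 → [0,2,1]
  r2 -= -1·r0 → [0,2,-1]
  r2 -= 1·r1 → [0,0,-2]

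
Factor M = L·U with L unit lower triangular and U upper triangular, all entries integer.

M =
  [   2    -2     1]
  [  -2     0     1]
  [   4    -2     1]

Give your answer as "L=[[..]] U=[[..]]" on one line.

L=[[1,0,0],[-1,1,0],[2,-1,1]] U=[[2,-2,1],[0,-2,2],[0,0,1]]

  R1 -= -1·R0 → [0,-2,2]
  R2 -= 2·R0 → [0,2,-1]
  R2 -= -1·R1 → [0,0,1]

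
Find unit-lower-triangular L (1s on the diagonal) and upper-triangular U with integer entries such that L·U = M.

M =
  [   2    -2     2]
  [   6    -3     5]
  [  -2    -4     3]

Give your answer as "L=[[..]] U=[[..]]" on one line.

  row1 -= 3·row0 → [0,3,-1]
  row2 -= -1·row0 → [0,-6,5]
  row2 -= -2·row1 → [0,0,3]

L=[[1,0,0],[3,1,0],[-1,-2,1]] U=[[2,-2,2],[0,3,-1],[0,0,3]]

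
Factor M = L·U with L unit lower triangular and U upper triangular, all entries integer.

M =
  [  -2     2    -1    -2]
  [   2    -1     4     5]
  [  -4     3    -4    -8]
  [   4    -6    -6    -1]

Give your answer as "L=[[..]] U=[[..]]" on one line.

L=[[1,0,0,0],[-1,1,0,0],[2,-1,1,0],[-2,-2,-2,1]] U=[[-2,2,-1,-2],[0,1,3,3],[0,0,1,-1],[0,0,0,-1]]

  R1 -= -1·R0 → [0,1,3,3]
  R2 -= 2·R0 → [0,-1,-2,-4]
  R3 -= -2·R0 → [0,-2,-8,-5]
  R2 -= -1·R1 → [0,0,1,-1]
  R3 -= -2·R1 → [0,0,-2,1]
  R3 -= -2·R2 → [0,0,0,-1]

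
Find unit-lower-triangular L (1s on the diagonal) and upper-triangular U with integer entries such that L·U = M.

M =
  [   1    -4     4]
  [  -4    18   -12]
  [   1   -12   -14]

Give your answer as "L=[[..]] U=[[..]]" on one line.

L=[[1,0,0],[-4,1,0],[1,-4,1]] U=[[1,-4,4],[0,2,4],[0,0,-2]]

  r1 -= -4·r0 → [0,2,4]
  r2 -= 1·r0 → [0,-8,-18]
  r2 -= -4·r1 → [0,0,-2]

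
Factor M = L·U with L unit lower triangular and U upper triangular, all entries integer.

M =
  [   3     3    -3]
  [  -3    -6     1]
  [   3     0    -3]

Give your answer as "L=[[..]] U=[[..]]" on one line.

  R1 -= -1·R0 → [0,-3,-2]
  R2 -= 1·R0 → [0,-3,0]
  R2 -= 1·R1 → [0,0,2]

L=[[1,0,0],[-1,1,0],[1,1,1]] U=[[3,3,-3],[0,-3,-2],[0,0,2]]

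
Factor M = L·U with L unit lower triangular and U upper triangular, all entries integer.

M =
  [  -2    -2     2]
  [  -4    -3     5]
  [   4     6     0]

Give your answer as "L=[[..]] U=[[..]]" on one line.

L=[[1,0,0],[2,1,0],[-2,2,1]] U=[[-2,-2,2],[0,1,1],[0,0,2]]

  row1 -= 2·row0 → [0,1,1]
  row2 -= -2·row0 → [0,2,4]
  row2 -= 2·row1 → [0,0,2]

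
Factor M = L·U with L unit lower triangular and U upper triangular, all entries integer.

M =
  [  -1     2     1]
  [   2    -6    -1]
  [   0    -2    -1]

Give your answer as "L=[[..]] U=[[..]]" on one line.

  r1 -= -2·r0 → [0,-2,1]
  r2 -= 0·r0 → [0,-2,-1]
  r2 -= 1·r1 → [0,0,-2]

L=[[1,0,0],[-2,1,0],[0,1,1]] U=[[-1,2,1],[0,-2,1],[0,0,-2]]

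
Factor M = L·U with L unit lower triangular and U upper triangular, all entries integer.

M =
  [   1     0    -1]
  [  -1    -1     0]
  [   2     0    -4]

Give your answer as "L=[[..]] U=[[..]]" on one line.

  row1 -= -1·row0 → [0,-1,-1]
  row2 -= 2·row0 → [0,0,-2]
  row2 -= 0·row1 → [0,0,-2]

L=[[1,0,0],[-1,1,0],[2,0,1]] U=[[1,0,-1],[0,-1,-1],[0,0,-2]]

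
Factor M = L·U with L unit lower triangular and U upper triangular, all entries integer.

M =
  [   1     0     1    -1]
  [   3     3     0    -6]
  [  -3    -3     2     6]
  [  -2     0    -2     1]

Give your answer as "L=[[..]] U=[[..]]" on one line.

  row1 -= 3·row0 → [0,3,-3,-3]
  row2 -= -3·row0 → [0,-3,5,3]
  row3 -= -2·row0 → [0,0,0,-1]
  row2 -= -1·row1 → [0,0,2,0]
  row3 -= 0·row1 → [0,0,0,-1]
  row3 -= 0·row2 → [0,0,0,-1]

L=[[1,0,0,0],[3,1,0,0],[-3,-1,1,0],[-2,0,0,1]] U=[[1,0,1,-1],[0,3,-3,-3],[0,0,2,0],[0,0,0,-1]]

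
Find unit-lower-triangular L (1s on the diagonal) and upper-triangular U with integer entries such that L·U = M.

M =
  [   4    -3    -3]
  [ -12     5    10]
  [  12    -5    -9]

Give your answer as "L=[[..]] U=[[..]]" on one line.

  row1 -= -3·row0 → [0,-4,1]
  row2 -= 3·row0 → [0,4,0]
  row2 -= -1·row1 → [0,0,1]

L=[[1,0,0],[-3,1,0],[3,-1,1]] U=[[4,-3,-3],[0,-4,1],[0,0,1]]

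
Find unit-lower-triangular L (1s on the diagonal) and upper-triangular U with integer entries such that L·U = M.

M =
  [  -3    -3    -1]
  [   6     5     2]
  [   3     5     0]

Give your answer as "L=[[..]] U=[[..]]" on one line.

L=[[1,0,0],[-2,1,0],[-1,-2,1]] U=[[-3,-3,-1],[0,-1,0],[0,0,-1]]

  r1 -= -2·r0 → [0,-1,0]
  r2 -= -1·r0 → [0,2,-1]
  r2 -= -2·r1 → [0,0,-1]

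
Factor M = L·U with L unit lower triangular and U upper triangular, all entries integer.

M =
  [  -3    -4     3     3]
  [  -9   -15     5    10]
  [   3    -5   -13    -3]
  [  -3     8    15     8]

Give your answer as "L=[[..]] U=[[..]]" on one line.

  r1 -= 3·r0 → [0,-3,-4,1]
  r2 -= -1·r0 → [0,-9,-10,0]
  r3 -= 1·r0 → [0,12,12,5]
  r2 -= 3·r1 → [0,0,2,-3]
  r3 -= -4·r1 → [0,0,-4,9]
  r3 -= -2·r2 → [0,0,0,3]

L=[[1,0,0,0],[3,1,0,0],[-1,3,1,0],[1,-4,-2,1]] U=[[-3,-4,3,3],[0,-3,-4,1],[0,0,2,-3],[0,0,0,3]]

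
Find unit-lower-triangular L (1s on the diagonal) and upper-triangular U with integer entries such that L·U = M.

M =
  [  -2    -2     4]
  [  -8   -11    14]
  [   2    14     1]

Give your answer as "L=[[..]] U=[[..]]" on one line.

L=[[1,0,0],[4,1,0],[-1,-4,1]] U=[[-2,-2,4],[0,-3,-2],[0,0,-3]]

  row1 -= 4·row0 → [0,-3,-2]
  row2 -= -1·row0 → [0,12,5]
  row2 -= -4·row1 → [0,0,-3]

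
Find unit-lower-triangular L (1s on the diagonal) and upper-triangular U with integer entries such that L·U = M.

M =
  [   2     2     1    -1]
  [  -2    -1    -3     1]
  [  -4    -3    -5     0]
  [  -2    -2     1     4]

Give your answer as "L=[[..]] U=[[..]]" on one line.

  r1 -= -1·r0 → [0,1,-2,0]
  r2 -= -2·r0 → [0,1,-3,-2]
  r3 -= -1·r0 → [0,0,2,3]
  r2 -= 1·r1 → [0,0,-1,-2]
  r3 -= 0·r1 → [0,0,2,3]
  r3 -= -2·r2 → [0,0,0,-1]

L=[[1,0,0,0],[-1,1,0,0],[-2,1,1,0],[-1,0,-2,1]] U=[[2,2,1,-1],[0,1,-2,0],[0,0,-1,-2],[0,0,0,-1]]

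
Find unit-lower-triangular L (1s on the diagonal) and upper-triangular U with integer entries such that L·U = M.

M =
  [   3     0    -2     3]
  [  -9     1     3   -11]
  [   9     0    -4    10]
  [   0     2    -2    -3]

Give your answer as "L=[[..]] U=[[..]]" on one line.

  R1 -= -3·R0 → [0,1,-3,-2]
  R2 -= 3·R0 → [0,0,2,1]
  R3 -= 0·R0 → [0,2,-2,-3]
  R2 -= 0·R1 → [0,0,2,1]
  R3 -= 2·R1 → [0,0,4,1]
  R3 -= 2·R2 → [0,0,0,-1]

L=[[1,0,0,0],[-3,1,0,0],[3,0,1,0],[0,2,2,1]] U=[[3,0,-2,3],[0,1,-3,-2],[0,0,2,1],[0,0,0,-1]]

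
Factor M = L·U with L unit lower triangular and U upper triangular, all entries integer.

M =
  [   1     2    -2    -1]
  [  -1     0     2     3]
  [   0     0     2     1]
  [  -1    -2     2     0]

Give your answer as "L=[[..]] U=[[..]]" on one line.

L=[[1,0,0,0],[-1,1,0,0],[0,0,1,0],[-1,0,0,1]] U=[[1,2,-2,-1],[0,2,0,2],[0,0,2,1],[0,0,0,-1]]

  row1 -= -1·row0 → [0,2,0,2]
  row2 -= 0·row0 → [0,0,2,1]
  row3 -= -1·row0 → [0,0,0,-1]
  row2 -= 0·row1 → [0,0,2,1]
  row3 -= 0·row1 → [0,0,0,-1]
  row3 -= 0·row2 → [0,0,0,-1]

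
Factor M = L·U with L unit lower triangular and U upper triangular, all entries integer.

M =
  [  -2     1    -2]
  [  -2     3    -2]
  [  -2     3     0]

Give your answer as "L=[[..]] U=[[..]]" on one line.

L=[[1,0,0],[1,1,0],[1,1,1]] U=[[-2,1,-2],[0,2,0],[0,0,2]]

  row1 -= 1·row0 → [0,2,0]
  row2 -= 1·row0 → [0,2,2]
  row2 -= 1·row1 → [0,0,2]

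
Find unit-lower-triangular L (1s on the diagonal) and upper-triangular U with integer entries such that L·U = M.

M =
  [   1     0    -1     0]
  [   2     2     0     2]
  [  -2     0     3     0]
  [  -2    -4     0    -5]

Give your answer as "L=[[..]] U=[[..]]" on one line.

  R1 -= 2·R0 → [0,2,2,2]
  R2 -= -2·R0 → [0,0,1,0]
  R3 -= -2·R0 → [0,-4,-2,-5]
  R2 -= 0·R1 → [0,0,1,0]
  R3 -= -2·R1 → [0,0,2,-1]
  R3 -= 2·R2 → [0,0,0,-1]

L=[[1,0,0,0],[2,1,0,0],[-2,0,1,0],[-2,-2,2,1]] U=[[1,0,-1,0],[0,2,2,2],[0,0,1,0],[0,0,0,-1]]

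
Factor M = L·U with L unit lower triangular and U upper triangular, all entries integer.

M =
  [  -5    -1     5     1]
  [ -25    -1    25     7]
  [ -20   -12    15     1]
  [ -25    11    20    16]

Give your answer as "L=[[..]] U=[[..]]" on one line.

  r1 -= 5·r0 → [0,4,0,2]
  r2 -= 4·r0 → [0,-8,-5,-3]
  r3 -= 5·r0 → [0,16,-5,11]
  r2 -= -2·r1 → [0,0,-5,1]
  r3 -= 4·r1 → [0,0,-5,3]
  r3 -= 1·r2 → [0,0,0,2]

L=[[1,0,0,0],[5,1,0,0],[4,-2,1,0],[5,4,1,1]] U=[[-5,-1,5,1],[0,4,0,2],[0,0,-5,1],[0,0,0,2]]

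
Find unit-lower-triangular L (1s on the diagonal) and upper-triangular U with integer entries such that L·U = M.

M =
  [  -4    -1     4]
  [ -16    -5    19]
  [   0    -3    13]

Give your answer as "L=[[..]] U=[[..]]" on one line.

L=[[1,0,0],[4,1,0],[0,3,1]] U=[[-4,-1,4],[0,-1,3],[0,0,4]]

  R1 -= 4·R0 → [0,-1,3]
  R2 -= 0·R0 → [0,-3,13]
  R2 -= 3·R1 → [0,0,4]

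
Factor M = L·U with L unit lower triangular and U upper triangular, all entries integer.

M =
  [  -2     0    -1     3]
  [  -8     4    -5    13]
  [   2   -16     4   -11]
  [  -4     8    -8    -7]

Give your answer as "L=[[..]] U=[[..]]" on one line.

  R1 -= 4·R0 → [0,4,-1,1]
  R2 -= -1·R0 → [0,-16,3,-8]
  R3 -= 2·R0 → [0,8,-6,-13]
  R2 -= -4·R1 → [0,0,-1,-4]
  R3 -= 2·R1 → [0,0,-4,-15]
  R3 -= 4·R2 → [0,0,0,1]

L=[[1,0,0,0],[4,1,0,0],[-1,-4,1,0],[2,2,4,1]] U=[[-2,0,-1,3],[0,4,-1,1],[0,0,-1,-4],[0,0,0,1]]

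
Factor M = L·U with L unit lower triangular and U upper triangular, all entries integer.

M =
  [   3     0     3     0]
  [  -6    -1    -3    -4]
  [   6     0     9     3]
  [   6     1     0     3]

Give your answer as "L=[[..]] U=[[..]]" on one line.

L=[[1,0,0,0],[-2,1,0,0],[2,0,1,0],[2,-1,-1,1]] U=[[3,0,3,0],[0,-1,3,-4],[0,0,3,3],[0,0,0,2]]

  r1 -= -2·r0 → [0,-1,3,-4]
  r2 -= 2·r0 → [0,0,3,3]
  r3 -= 2·r0 → [0,1,-6,3]
  r2 -= 0·r1 → [0,0,3,3]
  r3 -= -1·r1 → [0,0,-3,-1]
  r3 -= -1·r2 → [0,0,0,2]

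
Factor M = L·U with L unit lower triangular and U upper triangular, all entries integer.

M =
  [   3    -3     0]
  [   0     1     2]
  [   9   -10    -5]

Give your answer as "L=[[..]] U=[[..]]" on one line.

L=[[1,0,0],[0,1,0],[3,-1,1]] U=[[3,-3,0],[0,1,2],[0,0,-3]]

  r1 -= 0·r0 → [0,1,2]
  r2 -= 3·r0 → [0,-1,-5]
  r2 -= -1·r1 → [0,0,-3]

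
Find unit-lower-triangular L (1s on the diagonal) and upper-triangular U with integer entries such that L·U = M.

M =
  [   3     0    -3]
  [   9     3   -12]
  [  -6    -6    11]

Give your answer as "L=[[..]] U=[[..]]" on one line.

L=[[1,0,0],[3,1,0],[-2,-2,1]] U=[[3,0,-3],[0,3,-3],[0,0,-1]]

  row1 -= 3·row0 → [0,3,-3]
  row2 -= -2·row0 → [0,-6,5]
  row2 -= -2·row1 → [0,0,-1]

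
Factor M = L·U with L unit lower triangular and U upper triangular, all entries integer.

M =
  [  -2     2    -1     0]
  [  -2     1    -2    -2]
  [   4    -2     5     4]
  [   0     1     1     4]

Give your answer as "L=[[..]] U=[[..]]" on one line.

L=[[1,0,0,0],[1,1,0,0],[-2,-2,1,0],[0,-1,0,1]] U=[[-2,2,-1,0],[0,-1,-1,-2],[0,0,1,0],[0,0,0,2]]

  row1 -= 1·row0 → [0,-1,-1,-2]
  row2 -= -2·row0 → [0,2,3,4]
  row3 -= 0·row0 → [0,1,1,4]
  row2 -= -2·row1 → [0,0,1,0]
  row3 -= -1·row1 → [0,0,0,2]
  row3 -= 0·row2 → [0,0,0,2]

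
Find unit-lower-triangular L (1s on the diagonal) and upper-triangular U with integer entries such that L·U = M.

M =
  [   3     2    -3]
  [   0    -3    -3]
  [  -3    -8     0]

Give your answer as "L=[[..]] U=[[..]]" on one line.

L=[[1,0,0],[0,1,0],[-1,2,1]] U=[[3,2,-3],[0,-3,-3],[0,0,3]]

  r1 -= 0·r0 → [0,-3,-3]
  r2 -= -1·r0 → [0,-6,-3]
  r2 -= 2·r1 → [0,0,3]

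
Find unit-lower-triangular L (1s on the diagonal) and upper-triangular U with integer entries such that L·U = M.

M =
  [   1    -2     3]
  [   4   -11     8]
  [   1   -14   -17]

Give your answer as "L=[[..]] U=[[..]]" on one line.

  R1 -= 4·R0 → [0,-3,-4]
  R2 -= 1·R0 → [0,-12,-20]
  R2 -= 4·R1 → [0,0,-4]

L=[[1,0,0],[4,1,0],[1,4,1]] U=[[1,-2,3],[0,-3,-4],[0,0,-4]]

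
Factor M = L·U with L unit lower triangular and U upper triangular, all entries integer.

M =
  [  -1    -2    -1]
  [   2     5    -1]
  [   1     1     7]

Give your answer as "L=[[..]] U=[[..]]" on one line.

  r1 -= -2·r0 → [0,1,-3]
  r2 -= -1·r0 → [0,-1,6]
  r2 -= -1·r1 → [0,0,3]

L=[[1,0,0],[-2,1,0],[-1,-1,1]] U=[[-1,-2,-1],[0,1,-3],[0,0,3]]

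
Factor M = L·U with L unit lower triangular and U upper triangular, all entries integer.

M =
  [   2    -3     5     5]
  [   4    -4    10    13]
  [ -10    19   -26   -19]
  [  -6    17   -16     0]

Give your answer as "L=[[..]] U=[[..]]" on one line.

L=[[1,0,0,0],[2,1,0,0],[-5,2,1,0],[-3,4,1,1]] U=[[2,-3,5,5],[0,2,0,3],[0,0,-1,0],[0,0,0,3]]

  row1 -= 2·row0 → [0,2,0,3]
  row2 -= -5·row0 → [0,4,-1,6]
  row3 -= -3·row0 → [0,8,-1,15]
  row2 -= 2·row1 → [0,0,-1,0]
  row3 -= 4·row1 → [0,0,-1,3]
  row3 -= 1·row2 → [0,0,0,3]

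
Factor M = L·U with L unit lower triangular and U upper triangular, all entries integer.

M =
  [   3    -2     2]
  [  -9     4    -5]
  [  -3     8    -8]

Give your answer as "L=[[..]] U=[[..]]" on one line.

  R1 -= -3·R0 → [0,-2,1]
  R2 -= -1·R0 → [0,6,-6]
  R2 -= -3·R1 → [0,0,-3]

L=[[1,0,0],[-3,1,0],[-1,-3,1]] U=[[3,-2,2],[0,-2,1],[0,0,-3]]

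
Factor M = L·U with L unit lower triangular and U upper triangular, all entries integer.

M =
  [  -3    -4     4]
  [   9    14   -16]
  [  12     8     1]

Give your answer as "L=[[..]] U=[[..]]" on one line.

L=[[1,0,0],[-3,1,0],[-4,-4,1]] U=[[-3,-4,4],[0,2,-4],[0,0,1]]

  r1 -= -3·r0 → [0,2,-4]
  r2 -= -4·r0 → [0,-8,17]
  r2 -= -4·r1 → [0,0,1]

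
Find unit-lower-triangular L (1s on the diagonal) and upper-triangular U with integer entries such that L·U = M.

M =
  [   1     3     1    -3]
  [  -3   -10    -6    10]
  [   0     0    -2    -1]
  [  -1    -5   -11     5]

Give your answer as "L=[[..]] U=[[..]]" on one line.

  row1 -= -3·row0 → [0,-1,-3,1]
  row2 -= 0·row0 → [0,0,-2,-1]
  row3 -= -1·row0 → [0,-2,-10,2]
  row2 -= 0·row1 → [0,0,-2,-1]
  row3 -= 2·row1 → [0,0,-4,0]
  row3 -= 2·row2 → [0,0,0,2]

L=[[1,0,0,0],[-3,1,0,0],[0,0,1,0],[-1,2,2,1]] U=[[1,3,1,-3],[0,-1,-3,1],[0,0,-2,-1],[0,0,0,2]]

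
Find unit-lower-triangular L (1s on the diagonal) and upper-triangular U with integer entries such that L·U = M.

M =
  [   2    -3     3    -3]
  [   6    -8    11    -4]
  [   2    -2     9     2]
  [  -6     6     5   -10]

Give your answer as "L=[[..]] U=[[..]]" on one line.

L=[[1,0,0,0],[3,1,0,0],[1,1,1,0],[-3,-3,5,1]] U=[[2,-3,3,-3],[0,1,2,5],[0,0,4,0],[0,0,0,-4]]

  row1 -= 3·row0 → [0,1,2,5]
  row2 -= 1·row0 → [0,1,6,5]
  row3 -= -3·row0 → [0,-3,14,-19]
  row2 -= 1·row1 → [0,0,4,0]
  row3 -= -3·row1 → [0,0,20,-4]
  row3 -= 5·row2 → [0,0,0,-4]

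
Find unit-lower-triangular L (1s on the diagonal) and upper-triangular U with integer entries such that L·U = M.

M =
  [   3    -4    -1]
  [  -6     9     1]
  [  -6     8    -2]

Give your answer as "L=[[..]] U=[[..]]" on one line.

L=[[1,0,0],[-2,1,0],[-2,0,1]] U=[[3,-4,-1],[0,1,-1],[0,0,-4]]

  r1 -= -2·r0 → [0,1,-1]
  r2 -= -2·r0 → [0,0,-4]
  r2 -= 0·r1 → [0,0,-4]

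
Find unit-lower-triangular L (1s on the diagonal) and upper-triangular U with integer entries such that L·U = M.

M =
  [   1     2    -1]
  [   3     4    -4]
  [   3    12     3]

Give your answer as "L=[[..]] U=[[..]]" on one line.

L=[[1,0,0],[3,1,0],[3,-3,1]] U=[[1,2,-1],[0,-2,-1],[0,0,3]]

  R1 -= 3·R0 → [0,-2,-1]
  R2 -= 3·R0 → [0,6,6]
  R2 -= -3·R1 → [0,0,3]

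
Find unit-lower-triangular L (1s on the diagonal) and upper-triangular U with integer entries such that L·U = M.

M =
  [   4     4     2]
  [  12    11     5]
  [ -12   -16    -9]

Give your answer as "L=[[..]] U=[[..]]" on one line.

  R1 -= 3·R0 → [0,-1,-1]
  R2 -= -3·R0 → [0,-4,-3]
  R2 -= 4·R1 → [0,0,1]

L=[[1,0,0],[3,1,0],[-3,4,1]] U=[[4,4,2],[0,-1,-1],[0,0,1]]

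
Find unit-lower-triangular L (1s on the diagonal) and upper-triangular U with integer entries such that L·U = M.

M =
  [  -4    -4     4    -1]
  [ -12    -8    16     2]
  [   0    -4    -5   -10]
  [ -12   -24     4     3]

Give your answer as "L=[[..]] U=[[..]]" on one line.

L=[[1,0,0,0],[3,1,0,0],[0,-1,1,0],[3,-3,-4,1]] U=[[-4,-4,4,-1],[0,4,4,5],[0,0,-1,-5],[0,0,0,1]]

  R1 -= 3·R0 → [0,4,4,5]
  R2 -= 0·R0 → [0,-4,-5,-10]
  R3 -= 3·R0 → [0,-12,-8,6]
  R2 -= -1·R1 → [0,0,-1,-5]
  R3 -= -3·R1 → [0,0,4,21]
  R3 -= -4·R2 → [0,0,0,1]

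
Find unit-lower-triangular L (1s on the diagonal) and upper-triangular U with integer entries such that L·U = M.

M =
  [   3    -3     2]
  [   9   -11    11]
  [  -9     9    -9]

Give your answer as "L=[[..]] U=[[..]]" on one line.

  R1 -= 3·R0 → [0,-2,5]
  R2 -= -3·R0 → [0,0,-3]
  R2 -= 0·R1 → [0,0,-3]

L=[[1,0,0],[3,1,0],[-3,0,1]] U=[[3,-3,2],[0,-2,5],[0,0,-3]]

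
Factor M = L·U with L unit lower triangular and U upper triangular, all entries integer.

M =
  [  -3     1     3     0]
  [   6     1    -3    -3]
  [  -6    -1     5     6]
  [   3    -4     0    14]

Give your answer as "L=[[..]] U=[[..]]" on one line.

L=[[1,0,0,0],[-2,1,0,0],[2,-1,1,0],[-1,-1,3,1]] U=[[-3,1,3,0],[0,3,3,-3],[0,0,2,3],[0,0,0,2]]

  R1 -= -2·R0 → [0,3,3,-3]
  R2 -= 2·R0 → [0,-3,-1,6]
  R3 -= -1·R0 → [0,-3,3,14]
  R2 -= -1·R1 → [0,0,2,3]
  R3 -= -1·R1 → [0,0,6,11]
  R3 -= 3·R2 → [0,0,0,2]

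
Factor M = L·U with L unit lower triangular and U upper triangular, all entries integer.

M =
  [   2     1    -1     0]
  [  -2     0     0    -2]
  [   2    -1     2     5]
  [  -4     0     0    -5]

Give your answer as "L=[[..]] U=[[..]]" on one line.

  r1 -= -1·r0 → [0,1,-1,-2]
  r2 -= 1·r0 → [0,-2,3,5]
  r3 -= -2·r0 → [0,2,-2,-5]
  r2 -= -2·r1 → [0,0,1,1]
  r3 -= 2·r1 → [0,0,0,-1]
  r3 -= 0·r2 → [0,0,0,-1]

L=[[1,0,0,0],[-1,1,0,0],[1,-2,1,0],[-2,2,0,1]] U=[[2,1,-1,0],[0,1,-1,-2],[0,0,1,1],[0,0,0,-1]]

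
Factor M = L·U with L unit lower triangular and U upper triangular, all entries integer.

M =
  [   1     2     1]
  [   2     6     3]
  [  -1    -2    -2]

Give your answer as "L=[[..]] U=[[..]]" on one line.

  row1 -= 2·row0 → [0,2,1]
  row2 -= -1·row0 → [0,0,-1]
  row2 -= 0·row1 → [0,0,-1]

L=[[1,0,0],[2,1,0],[-1,0,1]] U=[[1,2,1],[0,2,1],[0,0,-1]]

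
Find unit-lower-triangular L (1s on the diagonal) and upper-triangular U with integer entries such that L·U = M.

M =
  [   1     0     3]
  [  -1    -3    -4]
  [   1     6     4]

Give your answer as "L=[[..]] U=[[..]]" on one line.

L=[[1,0,0],[-1,1,0],[1,-2,1]] U=[[1,0,3],[0,-3,-1],[0,0,-1]]

  R1 -= -1·R0 → [0,-3,-1]
  R2 -= 1·R0 → [0,6,1]
  R2 -= -2·R1 → [0,0,-1]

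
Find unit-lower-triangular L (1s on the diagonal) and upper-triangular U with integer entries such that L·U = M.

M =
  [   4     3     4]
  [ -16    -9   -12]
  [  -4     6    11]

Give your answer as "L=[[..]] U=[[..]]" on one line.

  r1 -= -4·r0 → [0,3,4]
  r2 -= -1·r0 → [0,9,15]
  r2 -= 3·r1 → [0,0,3]

L=[[1,0,0],[-4,1,0],[-1,3,1]] U=[[4,3,4],[0,3,4],[0,0,3]]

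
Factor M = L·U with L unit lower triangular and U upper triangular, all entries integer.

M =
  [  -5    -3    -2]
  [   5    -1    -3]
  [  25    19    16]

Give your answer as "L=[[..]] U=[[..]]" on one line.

L=[[1,0,0],[-1,1,0],[-5,-1,1]] U=[[-5,-3,-2],[0,-4,-5],[0,0,1]]

  R1 -= -1·R0 → [0,-4,-5]
  R2 -= -5·R0 → [0,4,6]
  R2 -= -1·R1 → [0,0,1]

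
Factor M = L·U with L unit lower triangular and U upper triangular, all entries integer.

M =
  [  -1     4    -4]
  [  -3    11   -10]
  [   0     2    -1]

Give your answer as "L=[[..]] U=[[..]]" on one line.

L=[[1,0,0],[3,1,0],[0,-2,1]] U=[[-1,4,-4],[0,-1,2],[0,0,3]]

  R1 -= 3·R0 → [0,-1,2]
  R2 -= 0·R0 → [0,2,-1]
  R2 -= -2·R1 → [0,0,3]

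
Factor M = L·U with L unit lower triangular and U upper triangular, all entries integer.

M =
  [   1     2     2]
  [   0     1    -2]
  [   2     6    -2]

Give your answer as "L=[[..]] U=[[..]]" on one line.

  row1 -= 0·row0 → [0,1,-2]
  row2 -= 2·row0 → [0,2,-6]
  row2 -= 2·row1 → [0,0,-2]

L=[[1,0,0],[0,1,0],[2,2,1]] U=[[1,2,2],[0,1,-2],[0,0,-2]]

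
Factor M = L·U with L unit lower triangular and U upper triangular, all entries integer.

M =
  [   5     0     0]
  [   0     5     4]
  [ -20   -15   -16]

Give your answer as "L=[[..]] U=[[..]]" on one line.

L=[[1,0,0],[0,1,0],[-4,-3,1]] U=[[5,0,0],[0,5,4],[0,0,-4]]

  row1 -= 0·row0 → [0,5,4]
  row2 -= -4·row0 → [0,-15,-16]
  row2 -= -3·row1 → [0,0,-4]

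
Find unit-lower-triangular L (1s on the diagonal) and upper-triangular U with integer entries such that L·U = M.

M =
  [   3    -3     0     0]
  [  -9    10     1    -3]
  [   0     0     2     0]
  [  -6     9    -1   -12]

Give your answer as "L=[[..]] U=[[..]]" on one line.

  r1 -= -3·r0 → [0,1,1,-3]
  r2 -= 0·r0 → [0,0,2,0]
  r3 -= -2·r0 → [0,3,-1,-12]
  r2 -= 0·r1 → [0,0,2,0]
  r3 -= 3·r1 → [0,0,-4,-3]
  r3 -= -2·r2 → [0,0,0,-3]

L=[[1,0,0,0],[-3,1,0,0],[0,0,1,0],[-2,3,-2,1]] U=[[3,-3,0,0],[0,1,1,-3],[0,0,2,0],[0,0,0,-3]]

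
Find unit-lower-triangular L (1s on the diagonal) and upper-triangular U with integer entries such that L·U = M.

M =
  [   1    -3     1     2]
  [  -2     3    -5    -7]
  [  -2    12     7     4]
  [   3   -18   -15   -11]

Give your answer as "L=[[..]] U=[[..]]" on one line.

  row1 -= -2·row0 → [0,-3,-3,-3]
  row2 -= -2·row0 → [0,6,9,8]
  row3 -= 3·row0 → [0,-9,-18,-17]
  row2 -= -2·row1 → [0,0,3,2]
  row3 -= 3·row1 → [0,0,-9,-8]
  row3 -= -3·row2 → [0,0,0,-2]

L=[[1,0,0,0],[-2,1,0,0],[-2,-2,1,0],[3,3,-3,1]] U=[[1,-3,1,2],[0,-3,-3,-3],[0,0,3,2],[0,0,0,-2]]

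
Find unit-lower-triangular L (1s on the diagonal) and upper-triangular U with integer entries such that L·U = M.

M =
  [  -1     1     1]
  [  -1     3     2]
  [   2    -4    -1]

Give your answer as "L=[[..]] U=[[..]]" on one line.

L=[[1,0,0],[1,1,0],[-2,-1,1]] U=[[-1,1,1],[0,2,1],[0,0,2]]

  row1 -= 1·row0 → [0,2,1]
  row2 -= -2·row0 → [0,-2,1]
  row2 -= -1·row1 → [0,0,2]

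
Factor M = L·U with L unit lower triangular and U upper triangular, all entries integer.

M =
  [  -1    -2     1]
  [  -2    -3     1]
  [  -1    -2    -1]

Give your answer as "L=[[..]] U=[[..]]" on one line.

  r1 -= 2·r0 → [0,1,-1]
  r2 -= 1·r0 → [0,0,-2]
  r2 -= 0·r1 → [0,0,-2]

L=[[1,0,0],[2,1,0],[1,0,1]] U=[[-1,-2,1],[0,1,-1],[0,0,-2]]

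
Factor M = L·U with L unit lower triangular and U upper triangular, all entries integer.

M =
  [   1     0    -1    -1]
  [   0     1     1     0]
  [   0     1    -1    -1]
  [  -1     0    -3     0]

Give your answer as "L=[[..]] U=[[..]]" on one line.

  r1 -= 0·r0 → [0,1,1,0]
  r2 -= 0·r0 → [0,1,-1,-1]
  r3 -= -1·r0 → [0,0,-4,-1]
  r2 -= 1·r1 → [0,0,-2,-1]
  r3 -= 0·r1 → [0,0,-4,-1]
  r3 -= 2·r2 → [0,0,0,1]

L=[[1,0,0,0],[0,1,0,0],[0,1,1,0],[-1,0,2,1]] U=[[1,0,-1,-1],[0,1,1,0],[0,0,-2,-1],[0,0,0,1]]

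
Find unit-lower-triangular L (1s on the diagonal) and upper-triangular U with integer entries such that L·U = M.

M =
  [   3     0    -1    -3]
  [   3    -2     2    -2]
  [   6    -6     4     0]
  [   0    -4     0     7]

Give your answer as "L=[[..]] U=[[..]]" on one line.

L=[[1,0,0,0],[1,1,0,0],[2,3,1,0],[0,2,2,1]] U=[[3,0,-1,-3],[0,-2,3,1],[0,0,-3,3],[0,0,0,-1]]

  R1 -= 1·R0 → [0,-2,3,1]
  R2 -= 2·R0 → [0,-6,6,6]
  R3 -= 0·R0 → [0,-4,0,7]
  R2 -= 3·R1 → [0,0,-3,3]
  R3 -= 2·R1 → [0,0,-6,5]
  R3 -= 2·R2 → [0,0,0,-1]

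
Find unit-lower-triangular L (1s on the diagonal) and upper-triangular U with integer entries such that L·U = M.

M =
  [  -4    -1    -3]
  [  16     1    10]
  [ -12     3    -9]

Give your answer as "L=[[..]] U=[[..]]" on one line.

  r1 -= -4·r0 → [0,-3,-2]
  r2 -= 3·r0 → [0,6,0]
  r2 -= -2·r1 → [0,0,-4]

L=[[1,0,0],[-4,1,0],[3,-2,1]] U=[[-4,-1,-3],[0,-3,-2],[0,0,-4]]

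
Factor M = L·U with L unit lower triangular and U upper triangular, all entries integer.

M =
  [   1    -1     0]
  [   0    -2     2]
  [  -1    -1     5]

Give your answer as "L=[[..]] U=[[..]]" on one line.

  R1 -= 0·R0 → [0,-2,2]
  R2 -= -1·R0 → [0,-2,5]
  R2 -= 1·R1 → [0,0,3]

L=[[1,0,0],[0,1,0],[-1,1,1]] U=[[1,-1,0],[0,-2,2],[0,0,3]]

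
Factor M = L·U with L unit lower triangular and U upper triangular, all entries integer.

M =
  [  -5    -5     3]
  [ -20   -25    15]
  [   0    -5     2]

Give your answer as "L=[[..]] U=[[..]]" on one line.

  r1 -= 4·r0 → [0,-5,3]
  r2 -= 0·r0 → [0,-5,2]
  r2 -= 1·r1 → [0,0,-1]

L=[[1,0,0],[4,1,0],[0,1,1]] U=[[-5,-5,3],[0,-5,3],[0,0,-1]]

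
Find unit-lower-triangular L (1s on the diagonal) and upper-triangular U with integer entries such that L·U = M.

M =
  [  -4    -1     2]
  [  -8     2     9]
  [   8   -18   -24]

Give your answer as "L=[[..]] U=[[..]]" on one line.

  r1 -= 2·r0 → [0,4,5]
  r2 -= -2·r0 → [0,-20,-20]
  r2 -= -5·r1 → [0,0,5]

L=[[1,0,0],[2,1,0],[-2,-5,1]] U=[[-4,-1,2],[0,4,5],[0,0,5]]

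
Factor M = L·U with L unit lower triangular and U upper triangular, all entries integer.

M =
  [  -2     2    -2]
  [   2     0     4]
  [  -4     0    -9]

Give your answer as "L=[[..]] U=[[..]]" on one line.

L=[[1,0,0],[-1,1,0],[2,-2,1]] U=[[-2,2,-2],[0,2,2],[0,0,-1]]

  row1 -= -1·row0 → [0,2,2]
  row2 -= 2·row0 → [0,-4,-5]
  row2 -= -2·row1 → [0,0,-1]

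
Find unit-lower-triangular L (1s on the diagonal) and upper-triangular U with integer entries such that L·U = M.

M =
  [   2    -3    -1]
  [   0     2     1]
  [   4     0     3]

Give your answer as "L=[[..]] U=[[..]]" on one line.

  r1 -= 0·r0 → [0,2,1]
  r2 -= 2·r0 → [0,6,5]
  r2 -= 3·r1 → [0,0,2]

L=[[1,0,0],[0,1,0],[2,3,1]] U=[[2,-3,-1],[0,2,1],[0,0,2]]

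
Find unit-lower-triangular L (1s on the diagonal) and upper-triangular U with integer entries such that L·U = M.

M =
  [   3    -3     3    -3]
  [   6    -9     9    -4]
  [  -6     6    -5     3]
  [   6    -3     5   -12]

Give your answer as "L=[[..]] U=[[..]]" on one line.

L=[[1,0,0,0],[2,1,0,0],[-2,0,1,0],[2,-1,2,1]] U=[[3,-3,3,-3],[0,-3,3,2],[0,0,1,-3],[0,0,0,2]]

  r1 -= 2·r0 → [0,-3,3,2]
  r2 -= -2·r0 → [0,0,1,-3]
  r3 -= 2·r0 → [0,3,-1,-6]
  r2 -= 0·r1 → [0,0,1,-3]
  r3 -= -1·r1 → [0,0,2,-4]
  r3 -= 2·r2 → [0,0,0,2]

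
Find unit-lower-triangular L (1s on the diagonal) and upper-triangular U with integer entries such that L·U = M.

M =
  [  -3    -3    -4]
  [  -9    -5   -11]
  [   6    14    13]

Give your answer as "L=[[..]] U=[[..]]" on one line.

  R1 -= 3·R0 → [0,4,1]
  R2 -= -2·R0 → [0,8,5]
  R2 -= 2·R1 → [0,0,3]

L=[[1,0,0],[3,1,0],[-2,2,1]] U=[[-3,-3,-4],[0,4,1],[0,0,3]]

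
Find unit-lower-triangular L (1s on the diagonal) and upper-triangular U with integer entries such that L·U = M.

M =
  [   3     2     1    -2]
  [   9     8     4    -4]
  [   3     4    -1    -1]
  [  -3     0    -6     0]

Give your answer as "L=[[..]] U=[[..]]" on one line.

L=[[1,0,0,0],[3,1,0,0],[1,1,1,0],[-1,1,2,1]] U=[[3,2,1,-2],[0,2,1,2],[0,0,-3,-1],[0,0,0,-2]]

  R1 -= 3·R0 → [0,2,1,2]
  R2 -= 1·R0 → [0,2,-2,1]
  R3 -= -1·R0 → [0,2,-5,-2]
  R2 -= 1·R1 → [0,0,-3,-1]
  R3 -= 1·R1 → [0,0,-6,-4]
  R3 -= 2·R2 → [0,0,0,-2]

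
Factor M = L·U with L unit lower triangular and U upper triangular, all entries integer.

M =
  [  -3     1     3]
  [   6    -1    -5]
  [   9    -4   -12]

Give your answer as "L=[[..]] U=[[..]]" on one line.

  row1 -= -2·row0 → [0,1,1]
  row2 -= -3·row0 → [0,-1,-3]
  row2 -= -1·row1 → [0,0,-2]

L=[[1,0,0],[-2,1,0],[-3,-1,1]] U=[[-3,1,3],[0,1,1],[0,0,-2]]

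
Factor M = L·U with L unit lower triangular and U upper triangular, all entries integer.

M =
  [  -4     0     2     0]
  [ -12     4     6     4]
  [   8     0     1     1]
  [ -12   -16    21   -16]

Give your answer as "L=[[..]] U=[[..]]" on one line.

L=[[1,0,0,0],[3,1,0,0],[-2,0,1,0],[3,-4,3,1]] U=[[-4,0,2,0],[0,4,0,4],[0,0,5,1],[0,0,0,-3]]

  r1 -= 3·r0 → [0,4,0,4]
  r2 -= -2·r0 → [0,0,5,1]
  r3 -= 3·r0 → [0,-16,15,-16]
  r2 -= 0·r1 → [0,0,5,1]
  r3 -= -4·r1 → [0,0,15,0]
  r3 -= 3·r2 → [0,0,0,-3]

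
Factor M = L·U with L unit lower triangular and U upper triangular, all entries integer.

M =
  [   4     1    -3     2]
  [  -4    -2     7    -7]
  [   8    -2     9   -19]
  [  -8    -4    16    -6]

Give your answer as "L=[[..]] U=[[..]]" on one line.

  row1 -= -1·row0 → [0,-1,4,-5]
  row2 -= 2·row0 → [0,-4,15,-23]
  row3 -= -2·row0 → [0,-2,10,-2]
  row2 -= 4·row1 → [0,0,-1,-3]
  row3 -= 2·row1 → [0,0,2,8]
  row3 -= -2·row2 → [0,0,0,2]

L=[[1,0,0,0],[-1,1,0,0],[2,4,1,0],[-2,2,-2,1]] U=[[4,1,-3,2],[0,-1,4,-5],[0,0,-1,-3],[0,0,0,2]]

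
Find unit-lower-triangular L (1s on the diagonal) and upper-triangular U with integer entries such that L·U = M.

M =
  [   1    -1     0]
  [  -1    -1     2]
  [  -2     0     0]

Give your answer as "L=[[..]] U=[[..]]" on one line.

  R1 -= -1·R0 → [0,-2,2]
  R2 -= -2·R0 → [0,-2,0]
  R2 -= 1·R1 → [0,0,-2]

L=[[1,0,0],[-1,1,0],[-2,1,1]] U=[[1,-1,0],[0,-2,2],[0,0,-2]]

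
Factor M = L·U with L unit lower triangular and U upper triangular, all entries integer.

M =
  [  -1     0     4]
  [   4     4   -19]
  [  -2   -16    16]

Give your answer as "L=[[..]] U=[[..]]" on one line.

  R1 -= -4·R0 → [0,4,-3]
  R2 -= 2·R0 → [0,-16,8]
  R2 -= -4·R1 → [0,0,-4]

L=[[1,0,0],[-4,1,0],[2,-4,1]] U=[[-1,0,4],[0,4,-3],[0,0,-4]]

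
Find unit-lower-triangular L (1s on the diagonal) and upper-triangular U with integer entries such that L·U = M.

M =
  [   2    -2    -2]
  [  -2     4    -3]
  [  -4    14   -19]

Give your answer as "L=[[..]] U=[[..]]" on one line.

L=[[1,0,0],[-1,1,0],[-2,5,1]] U=[[2,-2,-2],[0,2,-5],[0,0,2]]

  R1 -= -1·R0 → [0,2,-5]
  R2 -= -2·R0 → [0,10,-23]
  R2 -= 5·R1 → [0,0,2]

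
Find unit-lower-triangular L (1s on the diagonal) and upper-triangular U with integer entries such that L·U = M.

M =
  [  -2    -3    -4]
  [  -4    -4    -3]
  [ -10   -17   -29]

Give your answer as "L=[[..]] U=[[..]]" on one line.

  R1 -= 2·R0 → [0,2,5]
  R2 -= 5·R0 → [0,-2,-9]
  R2 -= -1·R1 → [0,0,-4]

L=[[1,0,0],[2,1,0],[5,-1,1]] U=[[-2,-3,-4],[0,2,5],[0,0,-4]]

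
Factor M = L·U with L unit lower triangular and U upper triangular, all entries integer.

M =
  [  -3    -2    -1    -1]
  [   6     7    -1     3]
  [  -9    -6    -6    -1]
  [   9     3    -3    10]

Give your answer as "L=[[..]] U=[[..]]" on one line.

  row1 -= -2·row0 → [0,3,-3,1]
  row2 -= 3·row0 → [0,0,-3,2]
  row3 -= -3·row0 → [0,-3,-6,7]
  row2 -= 0·row1 → [0,0,-3,2]
  row3 -= -1·row1 → [0,0,-9,8]
  row3 -= 3·row2 → [0,0,0,2]

L=[[1,0,0,0],[-2,1,0,0],[3,0,1,0],[-3,-1,3,1]] U=[[-3,-2,-1,-1],[0,3,-3,1],[0,0,-3,2],[0,0,0,2]]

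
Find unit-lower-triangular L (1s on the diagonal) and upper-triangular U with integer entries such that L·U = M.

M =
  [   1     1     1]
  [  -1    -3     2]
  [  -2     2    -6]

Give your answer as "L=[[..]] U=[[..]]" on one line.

L=[[1,0,0],[-1,1,0],[-2,-2,1]] U=[[1,1,1],[0,-2,3],[0,0,2]]

  row1 -= -1·row0 → [0,-2,3]
  row2 -= -2·row0 → [0,4,-4]
  row2 -= -2·row1 → [0,0,2]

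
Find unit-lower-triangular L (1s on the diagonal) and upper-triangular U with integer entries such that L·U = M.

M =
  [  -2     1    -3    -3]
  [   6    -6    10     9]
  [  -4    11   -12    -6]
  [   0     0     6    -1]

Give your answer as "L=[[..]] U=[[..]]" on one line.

L=[[1,0,0,0],[-3,1,0,0],[2,-3,1,0],[0,0,-2,1]] U=[[-2,1,-3,-3],[0,-3,1,0],[0,0,-3,0],[0,0,0,-1]]

  row1 -= -3·row0 → [0,-3,1,0]
  row2 -= 2·row0 → [0,9,-6,0]
  row3 -= 0·row0 → [0,0,6,-1]
  row2 -= -3·row1 → [0,0,-3,0]
  row3 -= 0·row1 → [0,0,6,-1]
  row3 -= -2·row2 → [0,0,0,-1]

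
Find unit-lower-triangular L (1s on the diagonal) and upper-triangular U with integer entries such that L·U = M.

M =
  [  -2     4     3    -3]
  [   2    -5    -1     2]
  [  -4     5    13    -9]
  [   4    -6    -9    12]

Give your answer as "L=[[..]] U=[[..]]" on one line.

  row1 -= -1·row0 → [0,-1,2,-1]
  row2 -= 2·row0 → [0,-3,7,-3]
  row3 -= -2·row0 → [0,2,-3,6]
  row2 -= 3·row1 → [0,0,1,0]
  row3 -= -2·row1 → [0,0,1,4]
  row3 -= 1·row2 → [0,0,0,4]

L=[[1,0,0,0],[-1,1,0,0],[2,3,1,0],[-2,-2,1,1]] U=[[-2,4,3,-3],[0,-1,2,-1],[0,0,1,0],[0,0,0,4]]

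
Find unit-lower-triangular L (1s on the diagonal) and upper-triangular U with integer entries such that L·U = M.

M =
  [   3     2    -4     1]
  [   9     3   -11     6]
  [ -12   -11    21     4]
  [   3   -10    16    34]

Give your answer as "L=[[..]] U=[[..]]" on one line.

L=[[1,0,0,0],[3,1,0,0],[-4,1,1,0],[1,4,4,1]] U=[[3,2,-4,1],[0,-3,1,3],[0,0,4,5],[0,0,0,1]]

  r1 -= 3·r0 → [0,-3,1,3]
  r2 -= -4·r0 → [0,-3,5,8]
  r3 -= 1·r0 → [0,-12,20,33]
  r2 -= 1·r1 → [0,0,4,5]
  r3 -= 4·r1 → [0,0,16,21]
  r3 -= 4·r2 → [0,0,0,1]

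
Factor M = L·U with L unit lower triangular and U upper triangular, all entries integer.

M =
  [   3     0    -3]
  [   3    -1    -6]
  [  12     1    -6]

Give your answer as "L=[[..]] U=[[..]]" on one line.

  row1 -= 1·row0 → [0,-1,-3]
  row2 -= 4·row0 → [0,1,6]
  row2 -= -1·row1 → [0,0,3]

L=[[1,0,0],[1,1,0],[4,-1,1]] U=[[3,0,-3],[0,-1,-3],[0,0,3]]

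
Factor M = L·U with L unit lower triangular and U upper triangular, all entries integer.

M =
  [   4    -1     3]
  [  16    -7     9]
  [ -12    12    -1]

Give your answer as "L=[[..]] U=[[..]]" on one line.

L=[[1,0,0],[4,1,0],[-3,-3,1]] U=[[4,-1,3],[0,-3,-3],[0,0,-1]]

  row1 -= 4·row0 → [0,-3,-3]
  row2 -= -3·row0 → [0,9,8]
  row2 -= -3·row1 → [0,0,-1]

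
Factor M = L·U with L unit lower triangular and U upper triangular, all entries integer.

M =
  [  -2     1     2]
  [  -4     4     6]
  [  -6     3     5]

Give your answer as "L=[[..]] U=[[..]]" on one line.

L=[[1,0,0],[2,1,0],[3,0,1]] U=[[-2,1,2],[0,2,2],[0,0,-1]]

  r1 -= 2·r0 → [0,2,2]
  r2 -= 3·r0 → [0,0,-1]
  r2 -= 0·r1 → [0,0,-1]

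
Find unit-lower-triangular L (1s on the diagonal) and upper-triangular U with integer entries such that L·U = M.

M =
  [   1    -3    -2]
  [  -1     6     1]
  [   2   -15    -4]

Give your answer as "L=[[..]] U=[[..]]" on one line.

L=[[1,0,0],[-1,1,0],[2,-3,1]] U=[[1,-3,-2],[0,3,-1],[0,0,-3]]

  R1 -= -1·R0 → [0,3,-1]
  R2 -= 2·R0 → [0,-9,0]
  R2 -= -3·R1 → [0,0,-3]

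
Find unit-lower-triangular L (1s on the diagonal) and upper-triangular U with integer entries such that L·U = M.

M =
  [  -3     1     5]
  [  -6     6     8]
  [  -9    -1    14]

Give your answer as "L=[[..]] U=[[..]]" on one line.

L=[[1,0,0],[2,1,0],[3,-1,1]] U=[[-3,1,5],[0,4,-2],[0,0,-3]]

  R1 -= 2·R0 → [0,4,-2]
  R2 -= 3·R0 → [0,-4,-1]
  R2 -= -1·R1 → [0,0,-3]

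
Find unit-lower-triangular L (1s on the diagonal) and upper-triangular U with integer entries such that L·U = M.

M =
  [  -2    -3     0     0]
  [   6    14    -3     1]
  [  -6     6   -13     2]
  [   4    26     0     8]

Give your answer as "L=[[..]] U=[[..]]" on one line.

L=[[1,0,0,0],[-3,1,0,0],[3,3,1,0],[-2,4,-3,1]] U=[[-2,-3,0,0],[0,5,-3,1],[0,0,-4,-1],[0,0,0,1]]

  r1 -= -3·r0 → [0,5,-3,1]
  r2 -= 3·r0 → [0,15,-13,2]
  r3 -= -2·r0 → [0,20,0,8]
  r2 -= 3·r1 → [0,0,-4,-1]
  r3 -= 4·r1 → [0,0,12,4]
  r3 -= -3·r2 → [0,0,0,1]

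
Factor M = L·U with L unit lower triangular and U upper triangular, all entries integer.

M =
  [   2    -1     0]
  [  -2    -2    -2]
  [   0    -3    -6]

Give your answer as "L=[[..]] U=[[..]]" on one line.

  R1 -= -1·R0 → [0,-3,-2]
  R2 -= 0·R0 → [0,-3,-6]
  R2 -= 1·R1 → [0,0,-4]

L=[[1,0,0],[-1,1,0],[0,1,1]] U=[[2,-1,0],[0,-3,-2],[0,0,-4]]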